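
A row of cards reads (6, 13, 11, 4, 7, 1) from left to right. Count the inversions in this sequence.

11

Sweep left to right; for each value list the smaller values that follow it:
6 → 4, 1 → 2
13 → 11, 4, 7, 1 → 4
11 → 4, 7, 1 → 3
4 → 1 → 1
7 → 1 → 1
1 → none → 0
Sum: 2 + 4 + 3 + 1 + 1 + 0 = 11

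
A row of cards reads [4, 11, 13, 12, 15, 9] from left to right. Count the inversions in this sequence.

Out-of-order index pairs (1-indexed):
(2,6): 11 > 9
(3,4): 13 > 12
(3,6): 13 > 9
(4,6): 12 > 9
(5,6): 15 > 9
That's 5 pairs.

5 out-of-order pairs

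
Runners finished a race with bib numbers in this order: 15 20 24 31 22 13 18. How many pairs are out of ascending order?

For each element, count later entries that are smaller:
15: 1
20: 2
24: 3
31: 3
22: 2
13: 0
18: 0
Sum: 1 + 2 + 3 + 3 + 2 + 0 + 0 = 11

There are 11 inversions.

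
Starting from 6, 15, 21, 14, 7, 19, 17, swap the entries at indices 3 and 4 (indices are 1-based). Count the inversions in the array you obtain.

7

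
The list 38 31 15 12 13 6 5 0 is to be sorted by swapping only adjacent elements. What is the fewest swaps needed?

27

Minimum adjacent swaps = number of inversions (each swap of adjacent out-of-order elements removes one inversion and no swap can remove more).
Count inversions — for each element, later elements that are smaller:
38: 31, 15, 12, 13, 6, 5, 0 → 7
31: 15, 12, 13, 6, 5, 0 → 6
15: 12, 13, 6, 5, 0 → 5
12: 6, 5, 0 → 3
13: 6, 5, 0 → 3
6: 5, 0 → 2
5: 0 → 1
0: none → 0
Total inversions: 7 + 6 + 5 + 3 + 3 + 2 + 1 + 0 = 27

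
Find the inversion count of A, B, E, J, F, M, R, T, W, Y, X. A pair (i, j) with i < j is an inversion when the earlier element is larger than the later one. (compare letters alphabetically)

2 inversions

Count, for each position, how many later elements it exceeds:
A → none → 0
B → none → 0
E → none → 0
J → F → 1
F → none → 0
M → none → 0
R → none → 0
T → none → 0
W → none → 0
Y → X → 1
X → none → 0
Sum: 0 + 0 + 0 + 1 + 0 + 0 + 0 + 0 + 0 + 1 + 0 = 2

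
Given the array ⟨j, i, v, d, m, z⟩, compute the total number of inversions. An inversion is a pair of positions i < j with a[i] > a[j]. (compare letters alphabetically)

Count, for each position, how many later elements it exceeds:
j: 2
i: 1
v: 2
d: 0
m: 0
z: 0
Sum: 2 + 1 + 2 + 0 + 0 + 0 = 5

There are 5 inversions.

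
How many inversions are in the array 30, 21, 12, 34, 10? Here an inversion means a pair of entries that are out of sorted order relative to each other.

7

Count, for each position, how many later elements it exceeds:
30 → 21, 12, 10 → 3
21 → 12, 10 → 2
12 → 10 → 1
34 → 10 → 1
10 → none → 0
Sum: 3 + 2 + 1 + 1 + 0 = 7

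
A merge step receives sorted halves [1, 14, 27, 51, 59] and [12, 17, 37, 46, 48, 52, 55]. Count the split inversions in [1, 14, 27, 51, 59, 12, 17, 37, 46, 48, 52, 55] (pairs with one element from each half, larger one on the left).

15 cross-inversions

Take each right-half value and tally the left-half values above it:
r = 12: 14, 27, 51, 59 → 4
r = 17: 27, 51, 59 → 3
r = 37: 51, 59 → 2
r = 46: 51, 59 → 2
r = 48: 51, 59 → 2
r = 52: 59 → 1
r = 55: 59 → 1
Cross-inversions: 4 + 3 + 2 + 2 + 2 + 1 + 1 = 15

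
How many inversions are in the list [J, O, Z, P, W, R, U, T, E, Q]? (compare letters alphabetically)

Count, for each position, how many later elements it exceeds:
J → E → 1
O → E → 1
Z → P, W, R, U, T, E, Q → 7
P → E → 1
W → R, U, T, E, Q → 5
R → E, Q → 2
U → T, E, Q → 3
T → E, Q → 2
E → none → 0
Q → none → 0
Sum: 1 + 1 + 7 + 1 + 5 + 2 + 3 + 2 + 0 + 0 = 22

22 out-of-order pairs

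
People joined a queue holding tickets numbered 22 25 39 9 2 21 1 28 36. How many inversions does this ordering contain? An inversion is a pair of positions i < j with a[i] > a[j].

Count, for each position, how many later elements it exceeds:
22 → 9, 2, 21, 1 → 4
25 → 9, 2, 21, 1 → 4
39 → 9, 2, 21, 1, 28, 36 → 6
9 → 2, 1 → 2
2 → 1 → 1
21 → 1 → 1
1 → none → 0
28 → none → 0
36 → none → 0
Sum: 4 + 4 + 6 + 2 + 1 + 1 + 0 + 0 + 0 = 18

18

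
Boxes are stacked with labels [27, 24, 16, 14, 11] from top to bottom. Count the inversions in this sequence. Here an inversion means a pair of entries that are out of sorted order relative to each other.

Out-of-order pairs: 10

Sweep left to right; for each value list the smaller values that follow it:
27: 4
24: 3
16: 2
14: 1
11: 0
Sum: 4 + 3 + 2 + 1 + 0 = 10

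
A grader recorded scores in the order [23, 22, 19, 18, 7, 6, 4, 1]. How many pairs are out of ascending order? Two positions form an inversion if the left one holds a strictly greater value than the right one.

28 out-of-order pairs

Element-by-element contributions:
23: 7
22: 6
19: 5
18: 4
7: 3
6: 2
4: 1
1: 0
Sum: 7 + 6 + 5 + 4 + 3 + 2 + 1 + 0 = 28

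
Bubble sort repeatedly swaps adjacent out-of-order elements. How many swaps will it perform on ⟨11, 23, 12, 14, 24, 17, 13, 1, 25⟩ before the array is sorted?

The minimum number of adjacent swaps to sort an array equals its inversion count, since every such swap removes exactly one inversion.
Count inversions — for each element, later elements that are smaller:
11: 1 → 1
23: 12, 14, 17, 13, 1 → 5
12: 1 → 1
14: 13, 1 → 2
24: 17, 13, 1 → 3
17: 13, 1 → 2
13: 1 → 1
1: none → 0
25: none → 0
Total inversions: 1 + 5 + 1 + 2 + 3 + 2 + 1 + 0 + 0 = 15

15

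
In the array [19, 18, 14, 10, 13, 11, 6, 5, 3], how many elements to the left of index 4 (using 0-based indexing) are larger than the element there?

The element at index 4 is 13.
Elements before it: 19, 18, 14, 10
Those larger than 13: 19, 18, 14

3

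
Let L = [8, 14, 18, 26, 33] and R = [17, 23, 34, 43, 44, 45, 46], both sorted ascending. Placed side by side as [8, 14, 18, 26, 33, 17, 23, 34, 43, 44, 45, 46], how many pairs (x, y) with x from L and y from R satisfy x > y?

Take each right-half value and tally the left-half values above it:
r = 17: 18, 26, 33 → 3
r = 23: 26, 33 → 2
r = 34: none → 0
r = 43: none → 0
r = 44: none → 0
r = 45: none → 0
r = 46: none → 0
Cross-inversions: 3 + 2 + 0 + 0 + 0 + 0 + 0 = 5

Split inversions: 5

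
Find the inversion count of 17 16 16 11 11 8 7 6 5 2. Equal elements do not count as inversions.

Sweep left to right; for each value list the smaller values that follow it:
17 → 16, 16, 11, 11, 8, 7, 6, 5, 2 → 9
16 → 11, 11, 8, 7, 6, 5, 2 → 7
16 → 11, 11, 8, 7, 6, 5, 2 → 7
11 → 8, 7, 6, 5, 2 → 5
11 → 8, 7, 6, 5, 2 → 5
8 → 7, 6, 5, 2 → 4
7 → 6, 5, 2 → 3
6 → 5, 2 → 2
5 → 2 → 1
2 → none → 0
Sum: 9 + 7 + 7 + 5 + 5 + 4 + 3 + 2 + 1 + 0 = 43

43 inversions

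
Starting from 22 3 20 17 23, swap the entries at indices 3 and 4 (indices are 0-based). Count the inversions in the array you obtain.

There are 5 inversions.

Positions 3 and 4 hold 17 and 23; after swapping, the array is [22, 3, 20, 23, 17].
Sweep left to right; for each value list the smaller values that follow it:
22 → 3, 20, 17 → 3
3 → none → 0
20 → 17 → 1
23 → 17 → 1
17 → none → 0
Sum: 3 + 0 + 1 + 1 + 0 = 5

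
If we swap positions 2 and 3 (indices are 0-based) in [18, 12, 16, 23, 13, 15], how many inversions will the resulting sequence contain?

Positions 2 and 3 hold 16 and 23; after swapping, the array is [18, 12, 23, 16, 13, 15].
Sweep left to right; for each value list the smaller values that follow it:
18: 4
12: 0
23: 3
16: 2
13: 0
15: 0
Sum: 4 + 0 + 3 + 2 + 0 + 0 = 9

9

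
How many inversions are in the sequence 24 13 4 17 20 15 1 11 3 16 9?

36

Element-by-element contributions:
24 → 13, 4, 17, 20, 15, 1, 11, 3, 16, 9 → 10
13 → 4, 1, 11, 3, 9 → 5
4 → 1, 3 → 2
17 → 15, 1, 11, 3, 16, 9 → 6
20 → 15, 1, 11, 3, 16, 9 → 6
15 → 1, 11, 3, 9 → 4
1 → none → 0
11 → 3, 9 → 2
3 → none → 0
16 → 9 → 1
9 → none → 0
Sum: 10 + 5 + 2 + 6 + 6 + 4 + 0 + 2 + 0 + 1 + 0 = 36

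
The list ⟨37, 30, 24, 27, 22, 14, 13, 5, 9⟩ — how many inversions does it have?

There are 34 out-of-order pairs.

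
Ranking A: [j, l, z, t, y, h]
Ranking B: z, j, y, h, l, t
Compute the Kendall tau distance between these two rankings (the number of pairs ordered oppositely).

Assign each item its position (1..6) in the first ordering, then rewrite the second ordering as that position sequence:
positions: j→1, l→2, z→3, t→4, y→5, h→6
second ordering as positions: [3, 1, 5, 6, 2, 4]
Discordant pairs = inversions in this position sequence.
3: 1, 2 → 2
1: 0
5: 2, 4 → 2
6: 2, 4 → 2
2: 0
4: 0
Total: 2 + 0 + 2 + 2 + 0 + 0 = 6

There are 6 discordant pairs.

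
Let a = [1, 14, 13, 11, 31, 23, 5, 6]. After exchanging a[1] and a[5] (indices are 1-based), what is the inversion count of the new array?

There are 21 inversions.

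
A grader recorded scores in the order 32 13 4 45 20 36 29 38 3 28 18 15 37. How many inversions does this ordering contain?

Count, for each position, how many later elements it exceeds:
32 → 13, 4, 20, 29, 3, 28, 18, 15 → 8
13 → 4, 3 → 2
4 → 3 → 1
45 → 20, 36, 29, 38, 3, 28, 18, 15, 37 → 9
20 → 3, 18, 15 → 3
36 → 29, 3, 28, 18, 15 → 5
29 → 3, 28, 18, 15 → 4
38 → 3, 28, 18, 15, 37 → 5
3 → none → 0
28 → 18, 15 → 2
18 → 15 → 1
15 → none → 0
37 → none → 0
Sum: 8 + 2 + 1 + 9 + 3 + 5 + 4 + 5 + 0 + 2 + 1 + 0 + 0 = 40

40 inversions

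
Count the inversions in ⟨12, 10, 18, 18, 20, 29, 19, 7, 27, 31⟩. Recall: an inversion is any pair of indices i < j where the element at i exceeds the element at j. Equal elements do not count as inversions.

Sweep left to right; for each value list the smaller values that follow it:
12 → 10, 7 → 2
10 → 7 → 1
18 → 7 → 1
18 → 7 → 1
20 → 19, 7 → 2
29 → 19, 7, 27 → 3
19 → 7 → 1
7 → none → 0
27 → none → 0
31 → none → 0
Sum: 2 + 1 + 1 + 1 + 2 + 3 + 1 + 0 + 0 + 0 = 11

Inversions: 11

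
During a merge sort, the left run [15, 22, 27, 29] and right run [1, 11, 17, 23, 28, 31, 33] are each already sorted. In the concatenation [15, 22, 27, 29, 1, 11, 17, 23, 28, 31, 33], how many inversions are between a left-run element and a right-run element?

Cross-inversions: 14

Count, for every r in R, how many entries of L exceed r:
r = 1: 15, 22, 27, 29 → 4
r = 11: 15, 22, 27, 29 → 4
r = 17: 22, 27, 29 → 3
r = 23: 27, 29 → 2
r = 28: 29 → 1
r = 31: none → 0
r = 33: none → 0
Cross-inversions: 4 + 4 + 3 + 2 + 1 + 0 + 0 = 14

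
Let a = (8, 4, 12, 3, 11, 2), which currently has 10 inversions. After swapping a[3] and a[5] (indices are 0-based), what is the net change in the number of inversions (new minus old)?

-1

Positions 3 and 5 hold 3 and 2; after swapping, the array is [8, 4, 12, 2, 11, 3].
For each element, count later entries that are smaller:
8 → 4, 2, 3 → 3
4 → 2, 3 → 2
12 → 2, 11, 3 → 3
2 → none → 0
11 → 3 → 1
3 → none → 0
Sum: 3 + 2 + 3 + 0 + 1 + 0 = 9
Change: 9 − 10 = -1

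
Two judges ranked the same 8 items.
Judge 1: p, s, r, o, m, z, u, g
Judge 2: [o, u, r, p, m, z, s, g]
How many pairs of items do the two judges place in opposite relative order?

Assign each item its position (1..8) in the first ordering, then rewrite the second ordering as that position sequence:
positions: p→1, s→2, r→3, o→4, m→5, z→6, u→7, g→8
second ordering as positions: [4, 7, 3, 1, 5, 6, 2, 8]
Discordant pairs = inversions in this position sequence.
4: 3, 1, 2 → 3
7: 3, 1, 5, 6, 2 → 5
3: 1, 2 → 2
1: 0
5: 2 → 1
6: 2 → 1
2: 0
8: 0
Total: 3 + 5 + 2 + 0 + 1 + 1 + 0 + 0 = 12

12 discordant pairs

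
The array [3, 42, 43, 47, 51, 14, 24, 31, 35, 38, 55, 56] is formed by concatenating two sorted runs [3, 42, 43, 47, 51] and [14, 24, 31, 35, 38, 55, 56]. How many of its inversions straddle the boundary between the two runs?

20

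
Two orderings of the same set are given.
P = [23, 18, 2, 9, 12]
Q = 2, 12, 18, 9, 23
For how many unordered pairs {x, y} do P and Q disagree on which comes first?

Assign each item its position (1..5) in the first ordering, then rewrite the second ordering as that position sequence:
positions: 23→1, 18→2, 2→3, 9→4, 12→5
second ordering as positions: [3, 5, 2, 4, 1]
Discordant pairs = inversions in this position sequence.
3: 2, 1 → 2
5: 2, 4, 1 → 3
2: 1 → 1
4: 1 → 1
1: 0
Total: 2 + 3 + 1 + 1 + 0 = 7

7 disagreeing pairs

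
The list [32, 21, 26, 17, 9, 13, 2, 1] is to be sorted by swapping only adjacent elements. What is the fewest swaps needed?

26 swaps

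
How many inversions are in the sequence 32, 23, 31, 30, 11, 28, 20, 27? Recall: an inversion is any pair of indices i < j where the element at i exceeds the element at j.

There are 20 inversions.

Element-by-element contributions:
32 → 23, 31, 30, 11, 28, 20, 27 → 7
23 → 11, 20 → 2
31 → 30, 11, 28, 20, 27 → 5
30 → 11, 28, 20, 27 → 4
11 → none → 0
28 → 20, 27 → 2
20 → none → 0
27 → none → 0
Sum: 7 + 2 + 5 + 4 + 0 + 2 + 0 + 0 = 20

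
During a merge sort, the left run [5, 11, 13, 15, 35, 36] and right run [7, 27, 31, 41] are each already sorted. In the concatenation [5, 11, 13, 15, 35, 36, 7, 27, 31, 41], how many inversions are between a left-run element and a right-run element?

For each element r of the right run, count left-run elements greater than r:
r = 7: 11, 13, 15, 35, 36 → 5
r = 27: 35, 36 → 2
r = 31: 35, 36 → 2
r = 41: none → 0
Cross-inversions: 5 + 2 + 2 + 0 = 9

There are 9 split inversions.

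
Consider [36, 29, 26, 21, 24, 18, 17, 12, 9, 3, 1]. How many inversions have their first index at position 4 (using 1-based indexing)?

The element at index 4 is 21.
Elements after it: 24, 18, 17, 12, 9, 3, 1
Those smaller than 21: 18, 17, 12, 9, 3, 1

6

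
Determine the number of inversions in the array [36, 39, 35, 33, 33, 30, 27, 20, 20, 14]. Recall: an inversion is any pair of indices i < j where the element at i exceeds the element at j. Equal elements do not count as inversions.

Element-by-element contributions:
36 → 35, 33, 33, 30, 27, 20, 20, 14 → 8
39 → 35, 33, 33, 30, 27, 20, 20, 14 → 8
35 → 33, 33, 30, 27, 20, 20, 14 → 7
33 → 30, 27, 20, 20, 14 → 5
33 → 30, 27, 20, 20, 14 → 5
30 → 27, 20, 20, 14 → 4
27 → 20, 20, 14 → 3
20 → 14 → 1
20 → 14 → 1
14 → none → 0
Sum: 8 + 8 + 7 + 5 + 5 + 4 + 3 + 1 + 1 + 0 = 42

42 out-of-order pairs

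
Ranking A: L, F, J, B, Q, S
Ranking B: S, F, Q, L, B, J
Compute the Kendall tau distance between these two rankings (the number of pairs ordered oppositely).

Assign each item its position (1..6) in the first ordering, then rewrite the second ordering as that position sequence:
positions: L→1, F→2, J→3, B→4, Q→5, S→6
second ordering as positions: [6, 2, 5, 1, 4, 3]
Discordant pairs = inversions in this position sequence.
6: 2, 5, 1, 4, 3 → 5
2: 1 → 1
5: 1, 4, 3 → 3
1: 0
4: 3 → 1
3: 0
Total: 5 + 1 + 3 + 0 + 1 + 0 = 10

Discordant pairs: 10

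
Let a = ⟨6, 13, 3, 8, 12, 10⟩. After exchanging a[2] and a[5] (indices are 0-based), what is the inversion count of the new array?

Positions 2 and 5 hold 3 and 10; after swapping, the array is [6, 13, 10, 8, 12, 3].
Count, for each position, how many later elements it exceeds:
6 → 3 → 1
13 → 10, 8, 12, 3 → 4
10 → 8, 3 → 2
8 → 3 → 1
12 → 3 → 1
3 → none → 0
Sum: 1 + 4 + 2 + 1 + 1 + 0 = 9

9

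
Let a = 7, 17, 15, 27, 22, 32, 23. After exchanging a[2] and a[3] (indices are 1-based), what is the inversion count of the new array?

3 inversions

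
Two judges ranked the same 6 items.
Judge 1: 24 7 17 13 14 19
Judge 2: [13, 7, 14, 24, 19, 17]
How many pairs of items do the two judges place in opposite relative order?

Assign each item its position (1..6) in the first ordering, then rewrite the second ordering as that position sequence:
positions: 24→1, 7→2, 17→3, 13→4, 14→5, 19→6
second ordering as positions: [4, 2, 5, 1, 6, 3]
Discordant pairs = inversions in this position sequence.
4: 2, 1, 3 → 3
2: 1 → 1
5: 1, 3 → 2
1: 0
6: 3 → 1
3: 0
Total: 3 + 1 + 2 + 0 + 1 + 0 = 7

7 discordant pairs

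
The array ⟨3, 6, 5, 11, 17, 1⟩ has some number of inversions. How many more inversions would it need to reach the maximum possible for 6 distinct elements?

Maximum inversions for 6 distinct elements is C(6, 2) = 6·5/2 = 15.
Current inversions — for each element, count later smaller elements:
3: 1
6: 2
5: 1
11: 1
17: 1
1: 0
Current total: 1 + 2 + 1 + 1 + 1 + 0 = 6
Shortfall: 15 − 6 = 9

9 inversions short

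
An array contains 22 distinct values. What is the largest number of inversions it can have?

The maximum occurs when the array is in strictly decreasing order: every one of the C(22, 2) pairs is inverted.
C(22, 2) = 22·21/2 = 231

231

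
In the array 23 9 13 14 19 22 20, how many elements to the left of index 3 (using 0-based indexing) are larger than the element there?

1

The element at index 3 is 14.
Elements before it: 23, 9, 13
Those larger than 14: 23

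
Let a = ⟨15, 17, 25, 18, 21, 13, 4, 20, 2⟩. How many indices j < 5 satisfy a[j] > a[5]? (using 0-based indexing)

5

The element at index 5 is 13.
Elements before it: 15, 17, 25, 18, 21
Those larger than 13: 15, 17, 25, 18, 21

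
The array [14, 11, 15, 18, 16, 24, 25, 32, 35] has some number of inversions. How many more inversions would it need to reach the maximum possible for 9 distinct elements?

Maximum inversions for 9 distinct elements is C(9, 2) = 9·8/2 = 36.
Current inversions — for each element, count later smaller elements:
14: 1
11: 0
15: 0
18: 1
16: 0
24: 0
25: 0
32: 0
35: 0
Current total: 1 + 0 + 0 + 1 + 0 + 0 + 0 + 0 + 0 = 2
Shortfall: 36 − 2 = 34

34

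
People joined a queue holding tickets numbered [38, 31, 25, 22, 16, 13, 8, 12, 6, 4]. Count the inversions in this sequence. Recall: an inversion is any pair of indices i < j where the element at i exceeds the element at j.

44

Count, for each position, how many later elements it exceeds:
38: 9
31: 8
25: 7
22: 6
16: 5
13: 4
8: 2
12: 2
6: 1
4: 0
Sum: 9 + 8 + 7 + 6 + 5 + 4 + 2 + 2 + 1 + 0 = 44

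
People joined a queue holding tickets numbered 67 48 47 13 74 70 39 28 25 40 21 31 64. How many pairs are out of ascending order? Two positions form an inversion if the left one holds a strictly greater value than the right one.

49

Count, for each position, how many later elements it exceeds:
67 → 48, 47, 13, 39, 28, 25, 40, 21, 31, 64 → 10
48 → 47, 13, 39, 28, 25, 40, 21, 31 → 8
47 → 13, 39, 28, 25, 40, 21, 31 → 7
13 → none → 0
74 → 70, 39, 28, 25, 40, 21, 31, 64 → 8
70 → 39, 28, 25, 40, 21, 31, 64 → 7
39 → 28, 25, 21, 31 → 4
28 → 25, 21 → 2
25 → 21 → 1
40 → 21, 31 → 2
21 → none → 0
31 → none → 0
64 → none → 0
Sum: 10 + 8 + 7 + 0 + 8 + 7 + 4 + 2 + 1 + 2 + 0 + 0 + 0 = 49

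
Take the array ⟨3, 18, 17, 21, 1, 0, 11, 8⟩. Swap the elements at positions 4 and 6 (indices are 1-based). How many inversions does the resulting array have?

Positions 4 and 6 hold 21 and 0; after swapping, the array is [3, 18, 17, 0, 1, 21, 11, 8].
Element-by-element contributions:
3: 2
18: 5
17: 4
0: 0
1: 0
21: 2
11: 1
8: 0
Sum: 2 + 5 + 4 + 0 + 0 + 2 + 1 + 0 = 14

14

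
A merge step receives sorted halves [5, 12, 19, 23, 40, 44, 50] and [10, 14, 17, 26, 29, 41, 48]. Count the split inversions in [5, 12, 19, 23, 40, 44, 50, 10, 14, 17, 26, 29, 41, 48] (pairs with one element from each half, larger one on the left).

Count, for every r in R, how many entries of L exceed r:
r = 10: 12, 19, 23, 40, 44, 50 → 6
r = 14: 19, 23, 40, 44, 50 → 5
r = 17: 19, 23, 40, 44, 50 → 5
r = 26: 40, 44, 50 → 3
r = 29: 40, 44, 50 → 3
r = 41: 44, 50 → 2
r = 48: 50 → 1
Cross-inversions: 6 + 5 + 5 + 3 + 3 + 2 + 1 = 25

25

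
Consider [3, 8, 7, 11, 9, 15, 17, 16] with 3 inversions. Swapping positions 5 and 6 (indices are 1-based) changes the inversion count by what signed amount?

+1

Positions 5 and 6 hold 9 and 15; after swapping, the array is [3, 8, 7, 11, 15, 9, 17, 16].
For each element, count later entries that are smaller:
3 → none → 0
8 → 7 → 1
7 → none → 0
11 → 9 → 1
15 → 9 → 1
9 → none → 0
17 → 16 → 1
16 → none → 0
Sum: 0 + 1 + 0 + 1 + 1 + 0 + 1 + 0 = 4
Change: 4 − 3 = +1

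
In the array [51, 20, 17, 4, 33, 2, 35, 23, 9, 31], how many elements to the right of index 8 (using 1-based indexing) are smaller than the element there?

The element at index 8 is 23.
Elements after it: 9, 31
Those smaller than 23: 9

1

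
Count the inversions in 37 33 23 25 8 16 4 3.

For each element, count later entries that are smaller:
37 → 33, 23, 25, 8, 16, 4, 3 → 7
33 → 23, 25, 8, 16, 4, 3 → 6
23 → 8, 16, 4, 3 → 4
25 → 8, 16, 4, 3 → 4
8 → 4, 3 → 2
16 → 4, 3 → 2
4 → 3 → 1
3 → none → 0
Sum: 7 + 6 + 4 + 4 + 2 + 2 + 1 + 0 = 26

26 out-of-order pairs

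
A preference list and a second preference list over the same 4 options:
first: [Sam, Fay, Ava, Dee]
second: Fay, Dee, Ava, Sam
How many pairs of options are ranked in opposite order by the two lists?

Assign each item its position (1..4) in the first ordering, then rewrite the second ordering as that position sequence:
positions: Sam→1, Fay→2, Ava→3, Dee→4
second ordering as positions: [2, 4, 3, 1]
Discordant pairs = inversions in this position sequence.
2: 1 → 1
4: 3, 1 → 2
3: 1 → 1
1: 0
Total: 1 + 2 + 1 + 0 = 4

4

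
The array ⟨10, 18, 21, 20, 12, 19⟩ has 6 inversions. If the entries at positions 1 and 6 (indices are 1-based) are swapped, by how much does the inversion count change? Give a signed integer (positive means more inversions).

+5

Positions 1 and 6 hold 10 and 19; after swapping, the array is [19, 18, 21, 20, 12, 10].
Count, for each position, how many later elements it exceeds:
19: 3
18: 2
21: 3
20: 2
12: 1
10: 0
Sum: 3 + 2 + 3 + 2 + 1 + 0 = 11
Change: 11 − 6 = +5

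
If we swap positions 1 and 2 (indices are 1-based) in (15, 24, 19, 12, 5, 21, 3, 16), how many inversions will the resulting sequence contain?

Inversions: 19

Positions 1 and 2 hold 15 and 24; after swapping, the array is [24, 15, 19, 12, 5, 21, 3, 16].
For each element, count later entries that are smaller:
24: 7
15: 3
19: 4
12: 2
5: 1
21: 2
3: 0
16: 0
Sum: 7 + 3 + 4 + 2 + 1 + 2 + 0 + 0 = 19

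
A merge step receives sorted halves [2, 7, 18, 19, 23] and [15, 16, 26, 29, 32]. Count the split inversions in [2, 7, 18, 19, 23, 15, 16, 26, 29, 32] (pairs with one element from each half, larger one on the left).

For each element r of the right run, count left-run elements greater than r:
r = 15: 18, 19, 23 → 3
r = 16: 18, 19, 23 → 3
r = 26: none → 0
r = 29: none → 0
r = 32: none → 0
Cross-inversions: 3 + 3 + 0 + 0 + 0 = 6

6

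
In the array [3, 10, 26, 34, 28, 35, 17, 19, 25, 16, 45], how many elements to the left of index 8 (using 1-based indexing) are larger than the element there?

The element at index 8 is 19.
Elements before it: 3, 10, 26, 34, 28, 35, 17
Those larger than 19: 26, 34, 28, 35

4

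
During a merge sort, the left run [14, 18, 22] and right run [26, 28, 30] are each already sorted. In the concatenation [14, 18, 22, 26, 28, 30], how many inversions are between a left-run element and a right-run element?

0

Count, for every r in R, how many entries of L exceed r:
r = 26: none → 0
r = 28: none → 0
r = 30: none → 0
Cross-inversions: 0 + 0 + 0 = 0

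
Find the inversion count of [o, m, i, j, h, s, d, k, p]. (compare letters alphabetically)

Sweep left to right; for each value list the smaller values that follow it:
o: 6
m: 5
i: 2
j: 2
h: 1
s: 3
d: 0
k: 0
p: 0
Sum: 6 + 5 + 2 + 2 + 1 + 3 + 0 + 0 + 0 = 19

There are 19 out-of-order pairs.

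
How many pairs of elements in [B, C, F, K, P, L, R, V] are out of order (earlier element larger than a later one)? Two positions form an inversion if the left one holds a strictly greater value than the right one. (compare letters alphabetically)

1 inversion

Sweep left to right; for each value list the smaller values that follow it:
B → none → 0
C → none → 0
F → none → 0
K → none → 0
P → L → 1
L → none → 0
R → none → 0
V → none → 0
Sum: 0 + 0 + 0 + 0 + 1 + 0 + 0 + 0 = 1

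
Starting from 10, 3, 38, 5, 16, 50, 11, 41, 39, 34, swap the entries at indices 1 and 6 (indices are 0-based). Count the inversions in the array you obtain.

Positions 1 and 6 hold 3 and 11; after swapping, the array is [10, 11, 38, 5, 16, 50, 3, 41, 39, 34].
Count, for each position, how many later elements it exceeds:
10 → 5, 3 → 2
11 → 5, 3 → 2
38 → 5, 16, 3, 34 → 4
5 → 3 → 1
16 → 3 → 1
50 → 3, 41, 39, 34 → 4
3 → none → 0
41 → 39, 34 → 2
39 → 34 → 1
34 → none → 0
Sum: 2 + 2 + 4 + 1 + 1 + 4 + 0 + 2 + 1 + 0 = 17

17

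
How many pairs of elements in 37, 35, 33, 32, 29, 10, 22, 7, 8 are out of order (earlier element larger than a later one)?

There are 34 inversions.

Count, for each position, how many later elements it exceeds:
37 → 35, 33, 32, 29, 10, 22, 7, 8 → 8
35 → 33, 32, 29, 10, 22, 7, 8 → 7
33 → 32, 29, 10, 22, 7, 8 → 6
32 → 29, 10, 22, 7, 8 → 5
29 → 10, 22, 7, 8 → 4
10 → 7, 8 → 2
22 → 7, 8 → 2
7 → none → 0
8 → none → 0
Sum: 8 + 7 + 6 + 5 + 4 + 2 + 2 + 0 + 0 = 34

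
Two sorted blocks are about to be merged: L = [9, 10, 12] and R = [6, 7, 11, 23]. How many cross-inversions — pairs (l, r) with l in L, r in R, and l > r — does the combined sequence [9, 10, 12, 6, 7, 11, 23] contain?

7

Take each right-half value and tally the left-half values above it:
r = 6: 9, 10, 12 → 3
r = 7: 9, 10, 12 → 3
r = 11: 12 → 1
r = 23: none → 0
Cross-inversions: 3 + 3 + 1 + 0 = 7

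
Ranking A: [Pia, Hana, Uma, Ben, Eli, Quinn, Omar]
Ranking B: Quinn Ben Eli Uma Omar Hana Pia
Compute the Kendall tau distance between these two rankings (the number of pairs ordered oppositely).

Assign each item its position (1..7) in the first ordering, then rewrite the second ordering as that position sequence:
positions: Pia→1, Hana→2, Uma→3, Ben→4, Eli→5, Quinn→6, Omar→7
second ordering as positions: [6, 4, 5, 3, 7, 2, 1]
Discordant pairs = inversions in this position sequence.
6: 4, 5, 3, 2, 1 → 5
4: 3, 2, 1 → 3
5: 3, 2, 1 → 3
3: 2, 1 → 2
7: 2, 1 → 2
2: 1 → 1
1: 0
Total: 5 + 3 + 3 + 2 + 2 + 1 + 0 = 16

Discordant pairs: 16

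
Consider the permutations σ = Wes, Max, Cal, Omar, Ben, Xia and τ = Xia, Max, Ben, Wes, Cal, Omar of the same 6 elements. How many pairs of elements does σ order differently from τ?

9 discordant pairs

Assign each item its position (1..6) in the first ordering, then rewrite the second ordering as that position sequence:
positions: Wes→1, Max→2, Cal→3, Omar→4, Ben→5, Xia→6
second ordering as positions: [6, 2, 5, 1, 3, 4]
Discordant pairs = inversions in this position sequence.
6: 2, 5, 1, 3, 4 → 5
2: 1 → 1
5: 1, 3, 4 → 3
1: 0
3: 0
4: 0
Total: 5 + 1 + 3 + 0 + 0 + 0 = 9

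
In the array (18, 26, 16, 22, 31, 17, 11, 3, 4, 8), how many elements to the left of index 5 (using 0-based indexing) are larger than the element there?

4 such elements

The element at index 5 is 17.
Elements before it: 18, 26, 16, 22, 31
Those larger than 17: 18, 26, 22, 31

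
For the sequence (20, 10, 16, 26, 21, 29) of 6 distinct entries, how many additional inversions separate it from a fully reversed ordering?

12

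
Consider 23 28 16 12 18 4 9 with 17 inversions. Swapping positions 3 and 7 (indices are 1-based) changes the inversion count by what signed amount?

-3

Positions 3 and 7 hold 16 and 9; after swapping, the array is [23, 28, 9, 12, 18, 4, 16].
Element-by-element contributions:
23 → 9, 12, 18, 4, 16 → 5
28 → 9, 12, 18, 4, 16 → 5
9 → 4 → 1
12 → 4 → 1
18 → 4, 16 → 2
4 → none → 0
16 → none → 0
Sum: 5 + 5 + 1 + 1 + 2 + 0 + 0 = 14
Change: 14 − 17 = -3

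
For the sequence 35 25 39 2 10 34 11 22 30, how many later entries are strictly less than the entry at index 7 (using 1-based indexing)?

The element at index 7 is 11.
Elements after it: 22, 30
None of them are smaller than 11.

0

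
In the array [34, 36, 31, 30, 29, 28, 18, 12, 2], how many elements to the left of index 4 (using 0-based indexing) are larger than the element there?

The element at index 4 is 29.
Elements before it: 34, 36, 31, 30
Those larger than 29: 34, 36, 31, 30

4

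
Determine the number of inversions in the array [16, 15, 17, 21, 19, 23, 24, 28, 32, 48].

Element-by-element contributions:
16: 1
15: 0
17: 0
21: 1
19: 0
23: 0
24: 0
28: 0
32: 0
48: 0
Sum: 1 + 0 + 0 + 1 + 0 + 0 + 0 + 0 + 0 + 0 = 2

2 out-of-order pairs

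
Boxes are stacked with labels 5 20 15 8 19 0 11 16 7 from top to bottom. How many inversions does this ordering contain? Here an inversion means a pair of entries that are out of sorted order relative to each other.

Inversions: 20

Count, for each position, how many later elements it exceeds:
5: 1
20: 7
15: 4
8: 2
19: 4
0: 0
11: 1
16: 1
7: 0
Sum: 1 + 7 + 4 + 2 + 4 + 0 + 1 + 1 + 0 = 20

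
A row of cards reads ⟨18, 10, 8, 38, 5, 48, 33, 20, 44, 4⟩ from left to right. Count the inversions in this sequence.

22 inversions

For each element, count later entries that are smaller:
18 → 10, 8, 5, 4 → 4
10 → 8, 5, 4 → 3
8 → 5, 4 → 2
38 → 5, 33, 20, 4 → 4
5 → 4 → 1
48 → 33, 20, 44, 4 → 4
33 → 20, 4 → 2
20 → 4 → 1
44 → 4 → 1
4 → none → 0
Sum: 4 + 3 + 2 + 4 + 1 + 4 + 2 + 1 + 1 + 0 = 22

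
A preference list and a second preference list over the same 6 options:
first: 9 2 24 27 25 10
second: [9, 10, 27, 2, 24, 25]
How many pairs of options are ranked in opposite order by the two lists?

6

Assign each item its position (1..6) in the first ordering, then rewrite the second ordering as that position sequence:
positions: 9→1, 2→2, 24→3, 27→4, 25→5, 10→6
second ordering as positions: [1, 6, 4, 2, 3, 5]
Discordant pairs = inversions in this position sequence.
1: 0
6: 4, 2, 3, 5 → 4
4: 2, 3 → 2
2: 0
3: 0
5: 0
Total: 0 + 4 + 2 + 0 + 0 + 0 = 6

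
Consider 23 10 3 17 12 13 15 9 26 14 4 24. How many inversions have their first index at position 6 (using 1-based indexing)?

2

The element at index 6 is 13.
Elements after it: 15, 9, 26, 14, 4, 24
Those smaller than 13: 9, 4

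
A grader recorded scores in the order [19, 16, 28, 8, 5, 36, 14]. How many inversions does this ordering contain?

12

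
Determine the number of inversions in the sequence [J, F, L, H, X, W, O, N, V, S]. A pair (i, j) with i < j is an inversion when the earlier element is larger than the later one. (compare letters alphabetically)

There are 14 inversions.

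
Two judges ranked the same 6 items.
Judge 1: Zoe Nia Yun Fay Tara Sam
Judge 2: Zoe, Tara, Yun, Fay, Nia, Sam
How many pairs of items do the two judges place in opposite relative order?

Assign each item its position (1..6) in the first ordering, then rewrite the second ordering as that position sequence:
positions: Zoe→1, Nia→2, Yun→3, Fay→4, Tara→5, Sam→6
second ordering as positions: [1, 5, 3, 4, 2, 6]
Discordant pairs = inversions in this position sequence.
1: 0
5: 3, 4, 2 → 3
3: 2 → 1
4: 2 → 1
2: 0
6: 0
Total: 0 + 3 + 1 + 1 + 0 + 0 = 5

5 discordant pairs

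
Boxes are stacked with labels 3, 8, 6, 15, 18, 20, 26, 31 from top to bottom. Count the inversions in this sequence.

For each element, count later entries that are smaller:
3: 0
8: 1
6: 0
15: 0
18: 0
20: 0
26: 0
31: 0
Sum: 0 + 1 + 0 + 0 + 0 + 0 + 0 + 0 = 1

1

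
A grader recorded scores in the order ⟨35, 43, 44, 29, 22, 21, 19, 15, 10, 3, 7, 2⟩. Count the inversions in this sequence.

There are 62 out-of-order pairs.

Element-by-element contributions:
35: 9
43: 9
44: 9
29: 8
22: 7
21: 6
19: 5
15: 4
10: 3
3: 1
7: 1
2: 0
Sum: 9 + 9 + 9 + 8 + 7 + 6 + 5 + 4 + 3 + 1 + 1 + 0 = 62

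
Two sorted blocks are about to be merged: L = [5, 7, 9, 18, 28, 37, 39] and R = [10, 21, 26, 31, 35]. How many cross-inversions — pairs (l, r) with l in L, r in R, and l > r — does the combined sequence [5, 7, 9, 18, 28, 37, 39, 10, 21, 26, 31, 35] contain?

14 split inversions

For each element r of the right run, count left-run elements greater than r:
r = 10: 18, 28, 37, 39 → 4
r = 21: 28, 37, 39 → 3
r = 26: 28, 37, 39 → 3
r = 31: 37, 39 → 2
r = 35: 37, 39 → 2
Cross-inversions: 4 + 3 + 3 + 2 + 2 = 14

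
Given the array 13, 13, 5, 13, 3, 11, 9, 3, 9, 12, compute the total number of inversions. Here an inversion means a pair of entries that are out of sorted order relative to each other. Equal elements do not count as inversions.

26

For each element, count later entries that are smaller:
13 → 5, 3, 11, 9, 3, 9, 12 → 7
13 → 5, 3, 11, 9, 3, 9, 12 → 7
5 → 3, 3 → 2
13 → 3, 11, 9, 3, 9, 12 → 6
3 → none → 0
11 → 9, 3, 9 → 3
9 → 3 → 1
3 → none → 0
9 → none → 0
12 → none → 0
Sum: 7 + 7 + 2 + 6 + 0 + 3 + 1 + 0 + 0 + 0 = 26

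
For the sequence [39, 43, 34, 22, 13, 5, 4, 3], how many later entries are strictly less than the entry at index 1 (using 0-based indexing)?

6

The element at index 1 is 43.
Elements after it: 34, 22, 13, 5, 4, 3
Those smaller than 43: 34, 22, 13, 5, 4, 3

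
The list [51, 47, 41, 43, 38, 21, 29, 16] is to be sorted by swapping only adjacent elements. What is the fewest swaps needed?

Each adjacent swap fixes exactly one inversion, so the minimum swap count equals the number of inversions.
Count inversions — for each element, later elements that are smaller:
51: 47, 41, 43, 38, 21, 29, 16 → 7
47: 41, 43, 38, 21, 29, 16 → 6
41: 38, 21, 29, 16 → 4
43: 38, 21, 29, 16 → 4
38: 21, 29, 16 → 3
21: 16 → 1
29: 16 → 1
16: none → 0
Total inversions: 7 + 6 + 4 + 4 + 3 + 1 + 1 + 0 = 26

26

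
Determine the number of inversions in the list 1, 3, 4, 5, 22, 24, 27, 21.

3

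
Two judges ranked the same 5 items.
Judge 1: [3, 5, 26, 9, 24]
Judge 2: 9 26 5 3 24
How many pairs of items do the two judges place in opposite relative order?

Assign each item its position (1..5) in the first ordering, then rewrite the second ordering as that position sequence:
positions: 3→1, 5→2, 26→3, 9→4, 24→5
second ordering as positions: [4, 3, 2, 1, 5]
Discordant pairs = inversions in this position sequence.
4: 3, 2, 1 → 3
3: 2, 1 → 2
2: 1 → 1
1: 0
5: 0
Total: 3 + 2 + 1 + 0 + 0 = 6

6 discordant pairs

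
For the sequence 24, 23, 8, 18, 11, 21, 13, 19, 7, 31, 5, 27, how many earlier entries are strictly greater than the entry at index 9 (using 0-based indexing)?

The element at index 9 is 31.
Elements before it: 24, 23, 8, 18, 11, 21, 13, 19, 7
None of them are larger than 31.

0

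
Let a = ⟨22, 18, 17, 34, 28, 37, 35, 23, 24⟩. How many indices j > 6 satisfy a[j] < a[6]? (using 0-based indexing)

The element at index 6 is 35.
Elements after it: 23, 24
Those smaller than 35: 23, 24

2 such elements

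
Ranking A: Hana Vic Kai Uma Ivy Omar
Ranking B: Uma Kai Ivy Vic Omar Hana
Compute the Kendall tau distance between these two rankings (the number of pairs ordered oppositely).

9

Assign each item its position (1..6) in the first ordering, then rewrite the second ordering as that position sequence:
positions: Hana→1, Vic→2, Kai→3, Uma→4, Ivy→5, Omar→6
second ordering as positions: [4, 3, 5, 2, 6, 1]
Discordant pairs = inversions in this position sequence.
4: 3, 2, 1 → 3
3: 2, 1 → 2
5: 2, 1 → 2
2: 1 → 1
6: 1 → 1
1: 0
Total: 3 + 2 + 2 + 1 + 1 + 0 = 9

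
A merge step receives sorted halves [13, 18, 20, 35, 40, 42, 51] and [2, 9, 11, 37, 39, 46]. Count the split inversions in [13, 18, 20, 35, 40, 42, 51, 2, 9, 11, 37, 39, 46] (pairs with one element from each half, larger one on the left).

28 cross-inversions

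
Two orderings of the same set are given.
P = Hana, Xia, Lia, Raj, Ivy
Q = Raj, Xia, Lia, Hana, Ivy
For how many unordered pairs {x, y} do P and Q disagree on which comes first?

5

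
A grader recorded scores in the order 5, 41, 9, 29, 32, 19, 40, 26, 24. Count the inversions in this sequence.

16 inversions

For each element, count later entries that are smaller:
5 → none → 0
41 → 9, 29, 32, 19, 40, 26, 24 → 7
9 → none → 0
29 → 19, 26, 24 → 3
32 → 19, 26, 24 → 3
19 → none → 0
40 → 26, 24 → 2
26 → 24 → 1
24 → none → 0
Sum: 0 + 7 + 0 + 3 + 3 + 0 + 2 + 1 + 0 = 16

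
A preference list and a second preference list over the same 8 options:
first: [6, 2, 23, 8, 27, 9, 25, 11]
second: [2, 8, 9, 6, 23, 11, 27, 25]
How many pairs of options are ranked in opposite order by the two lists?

8

Assign each item its position (1..8) in the first ordering, then rewrite the second ordering as that position sequence:
positions: 6→1, 2→2, 23→3, 8→4, 27→5, 9→6, 25→7, 11→8
second ordering as positions: [2, 4, 6, 1, 3, 8, 5, 7]
Discordant pairs = inversions in this position sequence.
2: 1 → 1
4: 1, 3 → 2
6: 1, 3, 5 → 3
1: 0
3: 0
8: 5, 7 → 2
5: 0
7: 0
Total: 1 + 2 + 3 + 0 + 0 + 2 + 0 + 0 = 8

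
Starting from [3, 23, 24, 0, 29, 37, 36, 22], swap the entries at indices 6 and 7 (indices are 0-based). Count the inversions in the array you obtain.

8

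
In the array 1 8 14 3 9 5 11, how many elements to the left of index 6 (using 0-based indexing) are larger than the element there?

1

The element at index 6 is 11.
Elements before it: 1, 8, 14, 3, 9, 5
Those larger than 11: 14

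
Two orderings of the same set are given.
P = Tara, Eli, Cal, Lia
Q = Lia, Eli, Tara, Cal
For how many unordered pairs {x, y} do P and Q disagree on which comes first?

4

Assign each item its position (1..4) in the first ordering, then rewrite the second ordering as that position sequence:
positions: Tara→1, Eli→2, Cal→3, Lia→4
second ordering as positions: [4, 2, 1, 3]
Discordant pairs = inversions in this position sequence.
4: 2, 1, 3 → 3
2: 1 → 1
1: 0
3: 0
Total: 3 + 1 + 0 + 0 = 4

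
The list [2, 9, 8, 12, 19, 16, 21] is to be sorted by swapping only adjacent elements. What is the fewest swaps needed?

2 swaps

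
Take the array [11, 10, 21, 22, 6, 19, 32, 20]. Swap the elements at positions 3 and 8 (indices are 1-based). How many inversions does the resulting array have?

9

Positions 3 and 8 hold 21 and 20; after swapping, the array is [11, 10, 20, 22, 6, 19, 32, 21].
For each element, count later entries that are smaller:
11 → 10, 6 → 2
10 → 6 → 1
20 → 6, 19 → 2
22 → 6, 19, 21 → 3
6 → none → 0
19 → none → 0
32 → 21 → 1
21 → none → 0
Sum: 2 + 1 + 2 + 3 + 0 + 0 + 1 + 0 = 9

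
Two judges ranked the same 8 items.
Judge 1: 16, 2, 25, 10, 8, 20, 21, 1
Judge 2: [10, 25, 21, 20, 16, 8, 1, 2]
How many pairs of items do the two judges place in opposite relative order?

14 discordant pairs

Assign each item its position (1..8) in the first ordering, then rewrite the second ordering as that position sequence:
positions: 16→1, 2→2, 25→3, 10→4, 8→5, 20→6, 21→7, 1→8
second ordering as positions: [4, 3, 7, 6, 1, 5, 8, 2]
Discordant pairs = inversions in this position sequence.
4: 3, 1, 2 → 3
3: 1, 2 → 2
7: 6, 1, 5, 2 → 4
6: 1, 5, 2 → 3
1: 0
5: 2 → 1
8: 2 → 1
2: 0
Total: 3 + 2 + 4 + 3 + 0 + 1 + 1 + 0 = 14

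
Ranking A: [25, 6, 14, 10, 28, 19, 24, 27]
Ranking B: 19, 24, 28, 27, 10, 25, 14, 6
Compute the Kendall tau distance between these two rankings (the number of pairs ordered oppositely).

22 discordant pairs

Assign each item its position (1..8) in the first ordering, then rewrite the second ordering as that position sequence:
positions: 25→1, 6→2, 14→3, 10→4, 28→5, 19→6, 24→7, 27→8
second ordering as positions: [6, 7, 5, 8, 4, 1, 3, 2]
Discordant pairs = inversions in this position sequence.
6: 5, 4, 1, 3, 2 → 5
7: 5, 4, 1, 3, 2 → 5
5: 4, 1, 3, 2 → 4
8: 4, 1, 3, 2 → 4
4: 1, 3, 2 → 3
1: 0
3: 2 → 1
2: 0
Total: 5 + 5 + 4 + 4 + 3 + 0 + 1 + 0 = 22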